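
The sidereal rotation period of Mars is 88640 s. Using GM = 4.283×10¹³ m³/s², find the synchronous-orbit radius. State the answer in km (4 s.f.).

A synchronous orbit has period T, so by Kepler's third law a = (μT²/4π²)^(1/3).
μT²/4π² = 4.283×10¹³ × (8.864×10⁴)² / 39.48 = 8.524×10²¹ m³.
a = 2.043×10⁷ m = 20428 km.

r_sync ≈ 20430 km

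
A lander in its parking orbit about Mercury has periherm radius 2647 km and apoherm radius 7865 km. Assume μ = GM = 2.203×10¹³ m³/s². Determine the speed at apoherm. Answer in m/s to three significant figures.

v ≈ 1190 m/s

Semi-major axis a = (r_p + r_a)/2 = 5256.0 km = 5.256×10⁶ m.
Vis-viva: v² = μ(2/r − 1/a) = 2.203×10¹³ × (2.543×10⁻⁷ − 1.903×10⁻⁷) = 1.411×10⁶ m²/s².
v = 1188 m/s.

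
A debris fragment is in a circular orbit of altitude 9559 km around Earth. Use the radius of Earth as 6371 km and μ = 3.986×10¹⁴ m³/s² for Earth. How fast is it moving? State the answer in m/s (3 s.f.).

r = 6371 + 9559 = 15930 km = 1.5930×10⁷ m.
For a circular orbit v = √(μ/r) = √(3.986×10¹⁴ / 1.593×10⁷) = √(2.502×10⁷) = 5002 m/s.

v ≈ 5000 m/s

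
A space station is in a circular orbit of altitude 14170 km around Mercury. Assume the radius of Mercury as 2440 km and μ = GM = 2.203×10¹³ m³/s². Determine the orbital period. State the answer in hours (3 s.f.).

T ≈ 25.2 hours

r = 2440 + 14170 = 16610 km = 1.6610×10⁷ m.
Kepler's third law: T = 2π√(r³/μ) = 2π√((1.661×10⁷)³ / 2.203×10¹³).
r³/μ = 2.080×10⁸ s², so T = 2π × 1.442×10⁴ = 9.062×10⁴ s.
Converting: 9.062×10⁴ s ÷ 3600 = 25.17 hours.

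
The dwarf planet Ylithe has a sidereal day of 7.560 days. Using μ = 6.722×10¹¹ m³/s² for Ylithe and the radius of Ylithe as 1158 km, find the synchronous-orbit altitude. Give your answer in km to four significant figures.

T = 7.560 days = 6.532×10⁵ s.
A synchronous orbit has period T, so by Kepler's third law a = (μT²/4π²)^(1/3).
μT²/4π² = 6.722×10¹¹ × (6.532×10⁵)² / 39.48 = 7.265×10²¹ m³.
a = 1.937×10⁷ m = 19367 km.
Altitude h = a − R = 19367 − 1158 = 18209 km.

h_sync ≈ 18210 km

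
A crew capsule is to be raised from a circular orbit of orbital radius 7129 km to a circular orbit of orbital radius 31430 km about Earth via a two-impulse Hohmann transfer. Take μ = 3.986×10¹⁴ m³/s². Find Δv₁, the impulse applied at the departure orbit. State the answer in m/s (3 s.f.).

Δv ≈ 2070 m/s

r₁ = 7129 km = 7.129×10⁶ m.
r₂ = 31430 km = 3.143×10⁷ m.
Transfer ellipse a_t = (r₁ + r₂)/2 = 1.928×10⁷ m.
At r₁: circular v_c1 = √(μ/r₁) = 7477 m/s; transfer-perigee v_p = √[μ(2/r₁ − 1/a_t)] = 9547 m/s.
Δv₁ = v_p − v_c1 = 2070 m/s.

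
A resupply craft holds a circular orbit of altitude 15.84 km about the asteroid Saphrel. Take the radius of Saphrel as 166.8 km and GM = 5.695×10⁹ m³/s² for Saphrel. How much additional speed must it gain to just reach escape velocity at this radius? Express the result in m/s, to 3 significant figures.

Δv ≈ 73.1 m/s

r = 166.8 + 15.84 = 182.64 km = 1.8264×10⁵ m.
Circular speed v_c = √(μ/r) = 176.6 m/s.
Escape speed v_esc = √(2μ/r) = √2 × v_c = 249.7 m/s.
Δv = v_esc − v_c = 73.14 m/s.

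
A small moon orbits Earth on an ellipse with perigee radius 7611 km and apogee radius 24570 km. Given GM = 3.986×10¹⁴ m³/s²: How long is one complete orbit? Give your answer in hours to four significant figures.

T ≈ 5.642 hours

Semi-major axis a = (r_p + r_a)/2 = (7611.0 + 24570)/2 = 16090 km = 1.609×10⁷ m.
By Kepler's third law T = 2π√(a³/μ) = 2π × 3.233×10³ = 2.031×10⁴ s.
= 5.642 hours.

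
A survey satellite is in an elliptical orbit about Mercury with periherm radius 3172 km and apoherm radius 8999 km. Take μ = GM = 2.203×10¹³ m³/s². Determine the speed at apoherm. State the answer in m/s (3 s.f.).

v ≈ 1130 m/s

Semi-major axis a = (r_p + r_a)/2 = 6085.5 km = 6.086×10⁶ m.
Vis-viva: v² = μ(2/r − 1/a) = 2.203×10¹³ × (2.222×10⁻⁷ − 1.643×10⁻⁷) = 1.276×10⁶ m²/s².
v = 1130 m/s.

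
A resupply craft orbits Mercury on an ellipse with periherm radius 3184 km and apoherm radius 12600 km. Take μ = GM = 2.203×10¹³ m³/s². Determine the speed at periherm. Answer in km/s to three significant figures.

Semi-major axis a = (r_p + r_a)/2 = 7892.0 km = 7.892×10⁶ m.
Vis-viva: v² = μ(2/r − 1/a) = 2.203×10¹³ × (6.281×10⁻⁷ − 1.267×10⁻⁷) = 1.105×10⁷ m²/s².
v = 3324 m/s = 3.324 km/s.

v ≈ 3.32 km/s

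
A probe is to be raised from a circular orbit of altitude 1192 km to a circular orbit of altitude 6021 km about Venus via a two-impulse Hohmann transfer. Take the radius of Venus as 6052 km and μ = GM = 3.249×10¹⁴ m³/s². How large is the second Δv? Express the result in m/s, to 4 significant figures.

r₁ = 6052 + 1192 = 7244.0 km = 7.2440×10⁶ m.
r₂ = 6052 + 6021 = 12073 km = 1.2073×10⁷ m.
Transfer ellipse a_t = (r₁ + r₂)/2 = 9.658×10⁶ m.
At r₁: circular v_c1 = √(μ/r₁) = 6697 m/s; transfer-periapsis v_p = √[μ(2/r₁ − 1/a_t)] = 7488 m/s.
At r₂: circular v_c2 = √(μ/r₂) = 5188 m/s; transfer-apoapsis v_a = √[μ(2/r₂ − 1/a_t)] = 4493 m/s.
Δv₂ = v_c2 − v_a = 695.0 m/s.

Δv ≈ 695.0 m/s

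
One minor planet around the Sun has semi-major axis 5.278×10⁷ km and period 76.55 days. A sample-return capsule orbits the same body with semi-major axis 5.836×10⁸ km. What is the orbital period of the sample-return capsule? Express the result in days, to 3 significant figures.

Kepler's third law: T² ∝ a³, so T₂ = T₁ (a₂/a₁)^(3/2).
a₂/a₁ = 11.06, (a₂/a₁)^(3/2) = 36.77.
T₂ = 76.55 × 36.77 = 2815 days.

T₂ ≈ 2810 days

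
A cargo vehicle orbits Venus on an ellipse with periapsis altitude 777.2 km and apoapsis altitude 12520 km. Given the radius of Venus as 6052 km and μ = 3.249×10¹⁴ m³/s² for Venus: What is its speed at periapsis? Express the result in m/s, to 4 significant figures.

r_p = 6052 + 777.2 = 6829.2 km = 6.8292×10⁶ m.
r_a = 6052 + 12520 = 18572 km = 1.8572×10⁷ m.
Semi-major axis a = (r_p + r_a)/2 = 12701 km = 1.270×10⁷ m.
Vis-viva: v² = μ(2/r − 1/a) = 3.249×10¹⁴ × (2.929×10⁻⁷ − 7.874×10⁻⁸) = 6.957×10⁷ m²/s².
v = 8341 m/s.

v ≈ 8341 m/s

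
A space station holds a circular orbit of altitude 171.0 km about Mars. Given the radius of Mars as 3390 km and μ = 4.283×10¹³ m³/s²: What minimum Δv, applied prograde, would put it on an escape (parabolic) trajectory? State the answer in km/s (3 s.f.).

r = 3390 + 171.0 = 3561.0 km = 3.5610×10⁶ m.
Circular speed v_c = √(μ/r) = 3468 m/s.
Escape speed v_esc = √(2μ/r) = √2 × v_c = 4905 m/s.
Δv = v_esc − v_c = 1437 m/s = 1.437 km/s.

Δv ≈ 1.44 km/s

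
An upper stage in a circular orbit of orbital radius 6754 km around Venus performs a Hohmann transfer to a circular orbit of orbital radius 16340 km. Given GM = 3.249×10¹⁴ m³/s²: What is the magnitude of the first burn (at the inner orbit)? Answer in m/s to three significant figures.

r₁ = 6754 km = 6.754×10⁶ m.
r₂ = 16340 km = 1.634×10⁷ m.
Transfer ellipse a_t = (r₁ + r₂)/2 = 1.155×10⁷ m.
At r₁: circular v_c1 = √(μ/r₁) = 6936 m/s; transfer-periapsis v_p = √[μ(2/r₁ − 1/a_t)] = 8251 m/s.
Δv₁ = v_p − v_c1 = 1315 m/s.

Δv ≈ 1310 m/s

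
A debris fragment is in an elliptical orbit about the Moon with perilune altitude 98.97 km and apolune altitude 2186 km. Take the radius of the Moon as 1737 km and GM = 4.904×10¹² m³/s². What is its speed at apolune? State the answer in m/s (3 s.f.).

r_p = 1737 + 98.97 = 1836.0 km = 1.8360×10⁶ m.
r_a = 1737 + 2186 = 3923.0 km = 3.9230×10⁶ m.
Semi-major axis a = (r_p + r_a)/2 = 2879.5 km = 2.879×10⁶ m.
Vis-viva: v² = μ(2/r − 1/a) = 4.904×10¹² × (5.098×10⁻⁷ − 3.473×10⁻⁷) = 7.970×10⁵ m²/s².
v = 892.8 m/s.

v ≈ 893 m/s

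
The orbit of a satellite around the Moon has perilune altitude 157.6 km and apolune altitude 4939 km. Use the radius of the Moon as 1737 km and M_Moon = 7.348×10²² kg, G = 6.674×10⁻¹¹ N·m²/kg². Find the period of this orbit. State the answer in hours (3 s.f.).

μ = GM = 6.674×10⁻¹¹ × 7.348×10²² = 4.904×10¹² m³/s².
r_p = 1737 + 157.6 = 1894.6 km = 1.8946×10⁶ m.
r_a = 1737 + 4939 = 6676.0 km = 6.6760×10⁶ m.
Semi-major axis a = (r_p + r_a)/2 = (1894.6 + 6676.0)/2 = 4285.3 km = 4.285×10⁶ m.
By Kepler's third law T = 2π√(a³/μ) = 2π × 4.006×10³ = 2.517×10⁴ s.
= 6.992 hours.

T ≈ 6.99 hours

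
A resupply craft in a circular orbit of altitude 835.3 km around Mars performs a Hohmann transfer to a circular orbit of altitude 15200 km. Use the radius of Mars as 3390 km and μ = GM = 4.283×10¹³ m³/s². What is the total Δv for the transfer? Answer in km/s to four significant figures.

r₁ = 3390 + 835.3 = 4225.3 km = 4.2253×10⁶ m.
r₂ = 3390 + 15200 = 18590 km = 1.8590×10⁷ m.
Transfer ellipse a_t = (r₁ + r₂)/2 = 1.141×10⁷ m.
At r₁: circular v_c1 = √(μ/r₁) = 3184 m/s; transfer-periapsis v_p = √[μ(2/r₁ − 1/a_t)] = 4064 m/s.
Δv₁ = v_p − v_c1 = 880.5 m/s.
At r₂: circular v_c2 = √(μ/r₂) = 1518 m/s; transfer-apoapsis v_a = √[μ(2/r₂ − 1/a_t)] = 923.8 m/s.
Δv₂ = v_c2 − v_a = 594.1 m/s.
Total Δv = Δv₁ + Δv₂ = 1475 m/s = 1.475 km/s.

Δv_total ≈ 1.475 km/s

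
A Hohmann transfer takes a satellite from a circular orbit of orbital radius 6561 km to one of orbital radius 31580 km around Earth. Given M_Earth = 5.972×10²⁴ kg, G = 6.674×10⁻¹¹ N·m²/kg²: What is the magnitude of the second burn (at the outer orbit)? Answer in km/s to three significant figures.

μ = GM = 6.674×10⁻¹¹ × 5.972×10²⁴ = 3.986×10¹⁴ m³/s².
r₁ = 6561 km = 6.561×10⁶ m.
r₂ = 31580 km = 3.158×10⁷ m.
Transfer ellipse a_t = (r₁ + r₂)/2 = 1.907×10⁷ m.
At r₁: circular v_c1 = √(μ/r₁) = 7794 m/s; transfer-perigee v_p = √[μ(2/r₁ − 1/a_t)] = 10030 m/s.
At r₂: circular v_c2 = √(μ/r₂) = 3553 m/s; transfer-apogee v_a = √[μ(2/r₂ − 1/a_t)] = 2084 m/s.
Δv₂ = v_c2 − v_a = 1469 m/s.
= 1.469 km/s.

Δv ≈ 1.47 km/s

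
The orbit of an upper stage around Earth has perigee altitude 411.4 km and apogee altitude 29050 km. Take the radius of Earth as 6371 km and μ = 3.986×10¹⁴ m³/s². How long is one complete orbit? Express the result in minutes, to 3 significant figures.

r_p = 6371 + 411.4 = 6782.4 km = 6.7824×10⁶ m.
r_a = 6371 + 29050 = 35421 km = 3.5421×10⁷ m.
Semi-major axis a = (r_p + r_a)/2 = (6782.4 + 35421)/2 = 21102 km = 2.110×10⁷ m.
By Kepler's third law T = 2π√(a³/μ) = 2π × 4.855×10³ = 3.051×10⁴ s.
= 508.4 minutes.

T ≈ 508 minutes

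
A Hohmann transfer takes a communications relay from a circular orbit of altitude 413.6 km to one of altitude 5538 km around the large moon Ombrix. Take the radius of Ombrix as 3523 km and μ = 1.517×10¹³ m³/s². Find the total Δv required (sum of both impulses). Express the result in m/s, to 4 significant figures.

Δv_total ≈ 641.8 m/s

r₁ = 3523 + 413.6 = 3936.6 km = 3.9366×10⁶ m.
r₂ = 3523 + 5538 = 9061.0 km = 9.0610×10⁶ m.
Transfer ellipse a_t = (r₁ + r₂)/2 = 6.499×10⁶ m.
At r₁: circular v_c1 = √(μ/r₁) = 1963 m/s; transfer-periapsis v_p = √[μ(2/r₁ − 1/a_t)] = 2318 m/s.
Δv₁ = v_p − v_c1 = 354.9 m/s.
At r₂: circular v_c2 = √(μ/r₂) = 1294 m/s; transfer-apoapsis v_a = √[μ(2/r₂ − 1/a_t)] = 1007 m/s.
Δv₂ = v_c2 − v_a = 286.9 m/s.
Total Δv = Δv₁ + Δv₂ = 641.8 m/s.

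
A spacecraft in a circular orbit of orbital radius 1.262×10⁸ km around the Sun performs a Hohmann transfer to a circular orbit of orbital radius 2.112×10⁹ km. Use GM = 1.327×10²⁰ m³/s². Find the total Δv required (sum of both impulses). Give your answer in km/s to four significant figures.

r₁ = 1.262×10⁸ km = 1.262×10¹¹ m.
r₂ = 2.112×10⁹ km = 2.112×10¹² m.
Transfer ellipse a_t = (r₁ + r₂)/2 = 1.119×10¹² m.
At r₁: circular v_c1 = √(μ/r₁) = 32430 m/s; transfer-perihelion v_p = √[μ(2/r₁ − 1/a_t)] = 44550 m/s.
Δv₁ = v_p − v_c1 = 12120 m/s.
At r₂: circular v_c2 = √(μ/r₂) = 7927 m/s; transfer-aphelion v_a = √[μ(2/r₂ − 1/a_t)] = 2662 m/s.
Δv₂ = v_c2 − v_a = 5265 m/s.
Total Δv = Δv₁ + Δv₂ = 17380 m/s = 17.38 km/s.

Δv_total ≈ 17.38 km/s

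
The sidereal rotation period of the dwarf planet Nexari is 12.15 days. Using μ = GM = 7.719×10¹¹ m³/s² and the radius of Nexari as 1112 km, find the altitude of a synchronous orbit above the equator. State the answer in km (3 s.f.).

T = 12.15 days = 1.050×10⁶ s.
A synchronous orbit has period T, so by Kepler's third law a = (μT²/4π²)^(1/3).
μT²/4π² = 7.719×10¹¹ × (1.050×10⁶)² / 39.48 = 2.155×10²² m³.
a = 2.783×10⁷ m = 27827 km.
Altitude h = a − R = 27827 − 1112 = 26715 km.

h_sync ≈ 26700 km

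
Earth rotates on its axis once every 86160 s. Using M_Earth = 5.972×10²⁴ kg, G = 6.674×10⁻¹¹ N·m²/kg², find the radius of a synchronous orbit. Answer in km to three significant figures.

μ = GM = 6.674×10⁻¹¹ × 5.972×10²⁴ = 3.986×10¹⁴ m³/s².
A synchronous orbit has period T, so by Kepler's third law a = (μT²/4π²)^(1/3).
μT²/4π² = 3.986×10¹⁴ × (8.616×10⁴)² / 39.48 = 7.495×10²² m³.
a = 4.216×10⁷ m = 42162 km.

r_sync ≈ 42200 km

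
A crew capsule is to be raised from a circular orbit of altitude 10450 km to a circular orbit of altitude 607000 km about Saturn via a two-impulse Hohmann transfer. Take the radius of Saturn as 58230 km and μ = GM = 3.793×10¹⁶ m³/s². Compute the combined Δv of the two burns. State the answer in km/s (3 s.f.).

r₁ = 58230 + 10450 = 68680 km = 6.8680×10⁷ m.
r₂ = 58230 + 607000 = 665230 km = 6.6523×10⁸ m.
Transfer ellipse a_t = (r₁ + r₂)/2 = 3.670×10⁸ m.
At r₁: circular v_c1 = √(μ/r₁) = 23500 m/s; transfer-perikrone v_p = √[μ(2/r₁ − 1/a_t)] = 31640 m/s.
Δv₁ = v_p − v_c1 = 8141 m/s.
At r₂: circular v_c2 = √(μ/r₂) = 7551 m/s; transfer-apokrone v_a = √[μ(2/r₂ − 1/a_t)] = 3267 m/s.
Δv₂ = v_c2 − v_a = 4284 m/s.
Total Δv = Δv₁ + Δv₂ = 12430 m/s = 12.43 km/s.

Δv_total ≈ 12.4 km/s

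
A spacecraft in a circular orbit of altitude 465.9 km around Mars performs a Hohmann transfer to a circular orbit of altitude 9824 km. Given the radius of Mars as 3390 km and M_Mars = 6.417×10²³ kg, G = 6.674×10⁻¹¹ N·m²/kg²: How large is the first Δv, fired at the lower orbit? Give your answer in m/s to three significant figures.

μ = GM = 6.674×10⁻¹¹ × 6.417×10²³ = 4.283×10¹³ m³/s².
r₁ = 3390 + 465.9 = 3855.9 km = 3.8559×10⁶ m.
r₂ = 3390 + 9824 = 13214 km = 1.3214×10⁷ m.
Transfer ellipse a_t = (r₁ + r₂)/2 = 8.535×10⁶ m.
At r₁: circular v_c1 = √(μ/r₁) = 3333 m/s; transfer-periapsis v_p = √[μ(2/r₁ − 1/a_t)] = 4147 m/s.
Δv₁ = v_p − v_c1 = 814.1 m/s.

Δv ≈ 814 m/s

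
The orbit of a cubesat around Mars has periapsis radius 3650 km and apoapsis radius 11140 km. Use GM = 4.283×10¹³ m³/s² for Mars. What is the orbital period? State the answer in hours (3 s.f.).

T ≈ 5.36 hours

Semi-major axis a = (r_p + r_a)/2 = (3650.0 + 11140)/2 = 7395.0 km = 7.395×10⁶ m.
By Kepler's third law T = 2π√(a³/μ) = 2π × 3.073×10³ = 1.931×10⁴ s.
= 5.363 hours.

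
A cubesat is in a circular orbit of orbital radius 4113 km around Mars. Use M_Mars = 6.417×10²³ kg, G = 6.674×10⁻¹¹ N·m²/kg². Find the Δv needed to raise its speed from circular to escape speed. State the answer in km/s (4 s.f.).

Δv ≈ 1.337 km/s

μ = GM = 6.674×10⁻¹¹ × 6.417×10²³ = 4.283×10¹³ m³/s².
r = 4113 km = 4.113×10⁶ m.
Circular speed v_c = √(μ/r) = 3227 m/s.
Escape speed v_esc = √(2μ/r) = √2 × v_c = 4563 m/s.
Δv = v_esc − v_c = 1337 m/s = 1.337 km/s.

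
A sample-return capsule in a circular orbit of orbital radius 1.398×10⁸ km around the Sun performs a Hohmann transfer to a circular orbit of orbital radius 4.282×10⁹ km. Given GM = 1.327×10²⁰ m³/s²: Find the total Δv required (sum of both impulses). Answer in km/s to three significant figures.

Δv_total ≈ 16.2 km/s

r₁ = 1.398×10⁸ km = 1.398×10¹¹ m.
r₂ = 4.282×10⁹ km = 4.282×10¹² m.
Transfer ellipse a_t = (r₁ + r₂)/2 = 2.211×10¹² m.
At r₁: circular v_c1 = √(μ/r₁) = 30810 m/s; transfer-perihelion v_p = √[μ(2/r₁ − 1/a_t)] = 42880 m/s.
Δv₁ = v_p − v_c1 = 12070 m/s.
At r₂: circular v_c2 = √(μ/r₂) = 5567 m/s; transfer-aphelion v_a = √[μ(2/r₂ − 1/a_t)] = 1400 m/s.
Δv₂ = v_c2 − v_a = 4167 m/s.
Total Δv = Δv₁ + Δv₂ = 16230 m/s = 16.23 km/s.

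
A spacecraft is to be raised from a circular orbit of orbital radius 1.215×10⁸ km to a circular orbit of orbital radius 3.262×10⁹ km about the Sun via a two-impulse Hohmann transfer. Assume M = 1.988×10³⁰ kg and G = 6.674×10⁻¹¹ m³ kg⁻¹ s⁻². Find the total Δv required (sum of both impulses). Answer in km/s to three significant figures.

Δv_total ≈ 17.5 km/s

μ = GM = 6.674×10⁻¹¹ × 1.988×10³⁰ = 1.327×10²⁰ m³/s².
r₁ = 1.215×10⁸ km = 1.215×10¹¹ m.
r₂ = 3.262×10⁹ km = 3.262×10¹² m.
Transfer ellipse a_t = (r₁ + r₂)/2 = 1.692×10¹² m.
At r₁: circular v_c1 = √(μ/r₁) = 33050 m/s; transfer-perihelion v_p = √[μ(2/r₁ − 1/a_t)] = 45890 m/s.
Δv₁ = v_p − v_c1 = 12840 m/s.
At r₂: circular v_c2 = √(μ/r₂) = 6378 m/s; transfer-aphelion v_a = √[μ(2/r₂ − 1/a_t)] = 1709 m/s.
Δv₂ = v_c2 − v_a = 4668 m/s.
Total Δv = Δv₁ + Δv₂ = 17510 m/s = 17.51 km/s.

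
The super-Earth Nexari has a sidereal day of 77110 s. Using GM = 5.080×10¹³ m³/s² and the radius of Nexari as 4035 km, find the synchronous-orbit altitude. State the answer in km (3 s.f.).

h_sync ≈ 15700 km

A synchronous orbit has period T, so by Kepler's third law a = (μT²/4π²)^(1/3).
μT²/4π² = 5.080×10¹³ × (7.711×10⁴)² / 39.48 = 7.651×10²¹ m³.
a = 1.970×10⁷ m = 19705 km.
Altitude h = a − R = 19705 − 4035 = 15670 km.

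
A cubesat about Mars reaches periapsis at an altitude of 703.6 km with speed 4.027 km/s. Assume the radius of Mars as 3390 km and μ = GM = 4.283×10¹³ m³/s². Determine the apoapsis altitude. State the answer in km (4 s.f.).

apoapsis altitude ≈ 10710 km

r_p = 3390 + 703.6 = 4093.6 km = 4.094×10⁶ m.
Specific energy ε = v²/2 − μ/r = -2.354×10⁶ J/kg, so a = −μ/(2ε) = 9.096×10⁶ m.
The apsides satisfy r_p + r_a = 2a, so the apoapsis radius is 2a − r_p = 1.410×10⁷ m = 14099 km.
Apoapsis altitude = 14099 − 3390 = 10709 km.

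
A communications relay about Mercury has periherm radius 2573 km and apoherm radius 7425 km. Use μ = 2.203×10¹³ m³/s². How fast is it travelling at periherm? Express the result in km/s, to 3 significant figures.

Semi-major axis a = (r_p + r_a)/2 = 4999.0 km = 4.999×10⁶ m.
Vis-viva: v² = μ(2/r − 1/a) = 2.203×10¹³ × (7.773×10⁻⁷ − 2.000×10⁻⁷) = 1.272×10⁷ m²/s².
v = 3566 m/s = 3.566 km/s.

v ≈ 3.57 km/s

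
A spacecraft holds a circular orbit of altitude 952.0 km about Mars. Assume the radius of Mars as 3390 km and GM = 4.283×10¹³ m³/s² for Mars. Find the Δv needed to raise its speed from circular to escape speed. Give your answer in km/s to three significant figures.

Δv ≈ 1.30 km/s

r = 3390 + 952.0 = 4342.0 km = 4.3420×10⁶ m.
Circular speed v_c = √(μ/r) = 3141 m/s.
Escape speed v_esc = √(2μ/r) = √2 × v_c = 4442 m/s.
Δv = v_esc − v_c = 1301 m/s = 1.301 km/s.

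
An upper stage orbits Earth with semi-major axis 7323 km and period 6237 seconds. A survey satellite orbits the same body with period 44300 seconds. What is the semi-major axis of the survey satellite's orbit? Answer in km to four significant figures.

a₂ ≈ 27060 km

Kepler's third law: a³ ∝ T², so a₂ = a₁ (T₂/T₁)^(2/3).
T₂/T₁ = 7.103, (T₂/T₁)^(2/3) = 3.695.
a₂ = 7323 × 3.695 = 27060 km.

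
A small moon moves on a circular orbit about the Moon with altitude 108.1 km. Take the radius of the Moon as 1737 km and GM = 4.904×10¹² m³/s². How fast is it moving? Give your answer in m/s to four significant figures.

v ≈ 1630 m/s

r = 1737 + 108.1 = 1845.1 km = 1.8451×10⁶ m.
For a circular orbit v = √(μ/r) = √(4.904×10¹² / 1.845×10⁶) = √(2.658×10⁶) = 1630 m/s.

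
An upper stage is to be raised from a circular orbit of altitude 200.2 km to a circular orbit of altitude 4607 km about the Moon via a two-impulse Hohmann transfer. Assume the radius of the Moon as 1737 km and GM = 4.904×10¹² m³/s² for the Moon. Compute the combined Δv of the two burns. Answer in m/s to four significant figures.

Δv_total ≈ 656.2 m/s

r₁ = 1737 + 200.2 = 1937.2 km = 1.9372×10⁶ m.
r₂ = 1737 + 4607 = 6344.0 km = 6.3440×10⁶ m.
Transfer ellipse a_t = (r₁ + r₂)/2 = 4.141×10⁶ m.
At r₁: circular v_c1 = √(μ/r₁) = 1591 m/s; transfer-perilune v_p = √[μ(2/r₁ − 1/a_t)] = 1969 m/s.
Δv₁ = v_p − v_c1 = 378.4 m/s.
At r₂: circular v_c2 = √(μ/r₂) = 879.2 m/s; transfer-apolune v_a = √[μ(2/r₂ − 1/a_t)] = 601.4 m/s.
Δv₂ = v_c2 − v_a = 277.8 m/s.
Total Δv = Δv₁ + Δv₂ = 656.2 m/s.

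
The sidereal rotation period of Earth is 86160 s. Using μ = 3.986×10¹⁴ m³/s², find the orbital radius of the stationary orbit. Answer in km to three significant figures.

A synchronous orbit has period T, so by Kepler's third law a = (μT²/4π²)^(1/3).
μT²/4π² = 3.986×10¹⁴ × (8.616×10⁴)² / 39.48 = 7.495×10²² m³.
a = 4.216×10⁷ m = 42163 km.

r_sync ≈ 42200 km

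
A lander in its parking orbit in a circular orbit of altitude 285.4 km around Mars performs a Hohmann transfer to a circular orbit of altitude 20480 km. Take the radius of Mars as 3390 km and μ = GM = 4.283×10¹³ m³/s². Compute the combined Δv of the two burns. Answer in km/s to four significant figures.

Δv_total ≈ 1.728 km/s

r₁ = 3390 + 285.4 = 3675.4 km = 3.6754×10⁶ m.
r₂ = 3390 + 20480 = 23870 km = 2.3870×10⁷ m.
Transfer ellipse a_t = (r₁ + r₂)/2 = 1.377×10⁷ m.
At r₁: circular v_c1 = √(μ/r₁) = 3414 m/s; transfer-periapsis v_p = √[μ(2/r₁ − 1/a_t)] = 4494 m/s.
Δv₁ = v_p − v_c1 = 1080 m/s.
At r₂: circular v_c2 = √(μ/r₂) = 1340 m/s; transfer-apoapsis v_a = √[μ(2/r₂ − 1/a_t)] = 692.0 m/s.
Δv₂ = v_c2 − v_a = 647.5 m/s.
Total Δv = Δv₁ + Δv₂ = 1728 m/s = 1.728 km/s.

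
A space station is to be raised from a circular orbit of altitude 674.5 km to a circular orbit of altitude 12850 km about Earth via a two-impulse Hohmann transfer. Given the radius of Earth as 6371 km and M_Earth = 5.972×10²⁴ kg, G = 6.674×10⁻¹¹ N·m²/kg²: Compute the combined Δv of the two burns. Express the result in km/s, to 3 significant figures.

Δv_total ≈ 2.80 km/s

μ = GM = 6.674×10⁻¹¹ × 5.972×10²⁴ = 3.986×10¹⁴ m³/s².
r₁ = 6371 + 674.5 = 7045.5 km = 7.0455×10⁶ m.
r₂ = 6371 + 12850 = 19221 km = 1.9221×10⁷ m.
Transfer ellipse a_t = (r₁ + r₂)/2 = 1.313×10⁷ m.
At r₁: circular v_c1 = √(μ/r₁) = 7521 m/s; transfer-perigee v_p = √[μ(2/r₁ − 1/a_t)] = 9099 m/s.
Δv₁ = v_p − v_c1 = 1578 m/s.
At r₂: circular v_c2 = √(μ/r₂) = 4554 m/s; transfer-apogee v_a = √[μ(2/r₂ − 1/a_t)] = 3335 m/s.
Δv₂ = v_c2 − v_a = 1218 m/s.
Total Δv = Δv₁ + Δv₂ = 2796 m/s = 2.796 km/s.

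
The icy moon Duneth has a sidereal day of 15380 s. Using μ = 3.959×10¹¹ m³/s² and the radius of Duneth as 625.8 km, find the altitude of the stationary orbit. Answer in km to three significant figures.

A synchronous orbit has period T, so by Kepler's third law a = (μT²/4π²)^(1/3).
μT²/4π² = 3.959×10¹¹ × (1.538×10⁴)² / 39.48 = 2.372×10¹⁸ m³.
a = 1.334×10⁶ m = 1333.7 km.
Altitude h = a − R = 1333.7 − 625.8 = 707.86 km.

h_sync ≈ 708 km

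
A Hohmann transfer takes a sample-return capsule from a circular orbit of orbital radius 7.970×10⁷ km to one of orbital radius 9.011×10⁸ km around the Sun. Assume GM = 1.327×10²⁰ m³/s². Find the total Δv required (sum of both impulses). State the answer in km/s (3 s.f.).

r₁ = 7.970×10⁷ km = 7.970×10¹⁰ m.
r₂ = 9.011×10⁸ km = 9.011×10¹¹ m.
Transfer ellipse a_t = (r₁ + r₂)/2 = 4.904×10¹¹ m.
At r₁: circular v_c1 = √(μ/r₁) = 40800 m/s; transfer-perihelion v_p = √[μ(2/r₁ − 1/a_t)] = 55310 m/s.
Δv₁ = v_p − v_c1 = 14510 m/s.
At r₂: circular v_c2 = √(μ/r₂) = 12140 m/s; transfer-aphelion v_a = √[μ(2/r₂ − 1/a_t)] = 4892 m/s.
Δv₂ = v_c2 − v_a = 7243 m/s.
Total Δv = Δv₁ + Δv₂ = 21750 m/s = 21.75 km/s.

Δv_total ≈ 21.8 km/s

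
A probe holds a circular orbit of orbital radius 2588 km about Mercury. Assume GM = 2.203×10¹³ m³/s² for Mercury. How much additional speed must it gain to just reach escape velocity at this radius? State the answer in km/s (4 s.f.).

Δv ≈ 1.209 km/s

r = 2588 km = 2.588×10⁶ m.
Circular speed v_c = √(μ/r) = 2918 m/s.
Escape speed v_esc = √(2μ/r) = √2 × v_c = 4126 m/s.
Δv = v_esc − v_c = 1209 m/s = 1.209 km/s.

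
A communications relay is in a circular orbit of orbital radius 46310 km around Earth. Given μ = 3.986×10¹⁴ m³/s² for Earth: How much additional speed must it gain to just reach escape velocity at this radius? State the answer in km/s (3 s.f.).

Δv ≈ 1.22 km/s

r = 46310 km = 4.631×10⁷ m.
Circular speed v_c = √(μ/r) = 2934 m/s.
Escape speed v_esc = √(2μ/r) = √2 × v_c = 4149 m/s.
Δv = v_esc − v_c = 1215 m/s = 1.215 km/s.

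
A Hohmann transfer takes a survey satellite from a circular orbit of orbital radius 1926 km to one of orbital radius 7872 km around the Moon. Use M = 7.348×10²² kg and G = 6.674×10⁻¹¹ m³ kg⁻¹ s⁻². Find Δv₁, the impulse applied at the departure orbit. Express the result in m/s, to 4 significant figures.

Δv ≈ 427.0 m/s

μ = GM = 6.674×10⁻¹¹ × 7.348×10²² = 4.904×10¹² m³/s².
r₁ = 1926 km = 1.926×10⁶ m.
r₂ = 7872 km = 7.872×10⁶ m.
Transfer ellipse a_t = (r₁ + r₂)/2 = 4.899×10⁶ m.
At r₁: circular v_c1 = √(μ/r₁) = 1596 m/s; transfer-perilune v_p = √[μ(2/r₁ − 1/a_t)] = 2023 m/s.
Δv₁ = v_p − v_c1 = 427.0 m/s.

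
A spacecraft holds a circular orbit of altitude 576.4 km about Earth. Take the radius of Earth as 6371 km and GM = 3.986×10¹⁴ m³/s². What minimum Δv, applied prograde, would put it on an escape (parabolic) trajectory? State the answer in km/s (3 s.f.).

r = 6371 + 576.4 = 6947.4 km = 6.9474×10⁶ m.
Circular speed v_c = √(μ/r) = 7575 m/s.
Escape speed v_esc = √(2μ/r) = √2 × v_c = 10710 m/s.
Δv = v_esc − v_c = 3137 m/s = 3.137 km/s.

Δv ≈ 3.14 km/s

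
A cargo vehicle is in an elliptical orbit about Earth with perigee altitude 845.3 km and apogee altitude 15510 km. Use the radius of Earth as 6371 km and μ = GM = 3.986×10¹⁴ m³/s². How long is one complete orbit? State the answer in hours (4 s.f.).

r_p = 6371 + 845.3 = 7216.3 km = 7.2163×10⁶ m.
r_a = 6371 + 15510 = 21881 km = 2.1881×10⁷ m.
Semi-major axis a = (r_p + r_a)/2 = (7216.3 + 21881)/2 = 14549 km = 1.455×10⁷ m.
By Kepler's third law T = 2π√(a³/μ) = 2π × 2.779×10³ = 1.746×10⁴ s.
= 4.851 hours.

T ≈ 4.851 hours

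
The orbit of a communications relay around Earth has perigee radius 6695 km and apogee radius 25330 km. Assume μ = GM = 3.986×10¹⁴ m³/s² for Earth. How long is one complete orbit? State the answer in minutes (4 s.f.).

Semi-major axis a = (r_p + r_a)/2 = (6695.0 + 25330)/2 = 16012 km = 1.601×10⁷ m.
By Kepler's third law T = 2π√(a³/μ) = 2π × 3.209×10³ = 2.017×10⁴ s.
= 336.1 minutes.

T ≈ 336.1 minutes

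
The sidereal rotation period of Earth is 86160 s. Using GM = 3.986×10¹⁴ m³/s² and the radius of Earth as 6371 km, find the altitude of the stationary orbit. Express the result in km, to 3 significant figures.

h_sync ≈ 35800 km

A synchronous orbit has period T, so by Kepler's third law a = (μT²/4π²)^(1/3).
μT²/4π² = 3.986×10¹⁴ × (8.616×10⁴)² / 39.48 = 7.495×10²² m³.
a = 4.216×10⁷ m = 42163 km.
Altitude h = a − R = 42163 − 6371 = 35792 km.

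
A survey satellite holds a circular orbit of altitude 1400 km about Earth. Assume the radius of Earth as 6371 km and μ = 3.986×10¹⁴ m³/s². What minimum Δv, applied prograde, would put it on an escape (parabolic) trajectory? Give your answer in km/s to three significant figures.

Δv ≈ 2.97 km/s

r = 6371 + 1400 = 7771.0 km = 7.7710×10⁶ m.
Circular speed v_c = √(μ/r) = 7162 m/s.
Escape speed v_esc = √(2μ/r) = √2 × v_c = 10130 m/s.
Δv = v_esc − v_c = 2967 m/s = 2.967 km/s.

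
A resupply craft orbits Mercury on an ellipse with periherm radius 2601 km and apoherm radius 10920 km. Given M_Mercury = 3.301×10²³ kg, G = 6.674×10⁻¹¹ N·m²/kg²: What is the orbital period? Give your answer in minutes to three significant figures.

μ = GM = 6.674×10⁻¹¹ × 3.301×10²³ = 2.203×10¹³ m³/s².
Semi-major axis a = (r_p + r_a)/2 = (2601.0 + 10920)/2 = 6760.5 km = 6.760×10⁶ m.
By Kepler's third law T = 2π√(a³/μ) = 2π × 3.745×10³ = 2.353×10⁴ s.
= 392.2 minutes.

T ≈ 392 minutes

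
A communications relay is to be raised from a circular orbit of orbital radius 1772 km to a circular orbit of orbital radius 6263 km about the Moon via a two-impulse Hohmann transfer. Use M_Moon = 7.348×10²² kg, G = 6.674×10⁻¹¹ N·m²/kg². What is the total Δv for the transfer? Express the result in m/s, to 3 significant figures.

Δv_total ≈ 711 m/s

μ = GM = 6.674×10⁻¹¹ × 7.348×10²² = 4.904×10¹² m³/s².
r₁ = 1772 km = 1.772×10⁶ m.
r₂ = 6263 km = 6.263×10⁶ m.
Transfer ellipse a_t = (r₁ + r₂)/2 = 4.018×10⁶ m.
At r₁: circular v_c1 = √(μ/r₁) = 1664 m/s; transfer-perilune v_p = √[μ(2/r₁ − 1/a_t)] = 2077 m/s.
Δv₁ = v_p − v_c1 = 413.5 m/s.
At r₂: circular v_c2 = √(μ/r₂) = 884.9 m/s; transfer-apolune v_a = √[μ(2/r₂ − 1/a_t)] = 587.7 m/s.
Δv₂ = v_c2 − v_a = 297.2 m/s.
Total Δv = Δv₁ + Δv₂ = 710.7 m/s.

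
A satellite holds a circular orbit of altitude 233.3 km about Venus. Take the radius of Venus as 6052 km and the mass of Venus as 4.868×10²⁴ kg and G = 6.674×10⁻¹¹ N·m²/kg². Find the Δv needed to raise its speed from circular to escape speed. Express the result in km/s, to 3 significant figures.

μ = GM = 6.674×10⁻¹¹ × 4.868×10²⁴ = 3.249×10¹⁴ m³/s².
r = 6052 + 233.3 = 6285.3 km = 6.2853×10⁶ m.
Circular speed v_c = √(μ/r) = 7190 m/s.
Escape speed v_esc = √(2μ/r) = √2 × v_c = 10170 m/s.
Δv = v_esc − v_c = 2978 m/s = 2.978 km/s.

Δv ≈ 2.98 km/s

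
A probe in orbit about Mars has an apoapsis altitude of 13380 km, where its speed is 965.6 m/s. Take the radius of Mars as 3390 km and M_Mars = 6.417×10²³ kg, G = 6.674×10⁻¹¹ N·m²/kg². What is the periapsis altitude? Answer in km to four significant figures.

μ = GM = 6.674×10⁻¹¹ × 6.417×10²³ = 4.283×10¹³ m³/s².
r_a = 3390 + 13380 = 16770 km = 1.677×10⁷ m.
Specific energy ε = v²/2 − μ/r = -2.088×10⁶ J/kg, so a = −μ/(2ε) = 1.026×10⁷ m.
The apsides satisfy r_p + r_a = 2a, so the periapsis radius is 2a − r_a = 3.745×10⁶ m = 3745.0 km.
Periapsis altitude = 3745.0 − 3390 = 354.99 km.

periapsis altitude ≈ 355.0 km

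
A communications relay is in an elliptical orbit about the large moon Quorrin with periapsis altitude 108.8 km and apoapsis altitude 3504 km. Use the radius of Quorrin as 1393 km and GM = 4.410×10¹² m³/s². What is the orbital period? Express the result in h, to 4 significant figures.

T ≈ 4.756 h

r_p = 1393 + 108.8 = 1501.8 km = 1.5018×10⁶ m.
r_a = 1393 + 3504 = 4897.0 km = 4.8970×10⁶ m.
Semi-major axis a = (r_p + r_a)/2 = (1501.8 + 4897.0)/2 = 3199.4 km = 3.199×10⁶ m.
By Kepler's third law T = 2π√(a³/μ) = 2π × 2.725×10³ = 1.712×10⁴ s.
= 4.756 h.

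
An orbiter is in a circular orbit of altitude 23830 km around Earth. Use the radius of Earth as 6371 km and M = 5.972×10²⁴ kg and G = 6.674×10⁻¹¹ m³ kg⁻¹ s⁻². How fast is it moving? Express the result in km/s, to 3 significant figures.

v ≈ 3.63 km/s

μ = GM = 6.674×10⁻¹¹ × 5.972×10²⁴ = 3.986×10¹⁴ m³/s².
r = 6371 + 23830 = 30201 km = 3.0201×10⁷ m.
For a circular orbit v = √(μ/r) = √(3.986×10¹⁴ / 3.020×10⁷) = √(1.320×10⁷) = 3633 m/s.
That is 3.633 km/s.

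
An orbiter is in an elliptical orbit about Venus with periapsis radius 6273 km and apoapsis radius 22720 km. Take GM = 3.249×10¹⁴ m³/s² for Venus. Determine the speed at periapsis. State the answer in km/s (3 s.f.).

v ≈ 9.01 km/s

Semi-major axis a = (r_p + r_a)/2 = 14496 km = 1.450×10⁷ m.
Vis-viva: v² = μ(2/r − 1/a) = 3.249×10¹⁴ × (3.188×10⁻⁷ − 6.898×10⁻⁸) = 8.117×10⁷ m²/s².
v = 9010 m/s = 9.010 km/s.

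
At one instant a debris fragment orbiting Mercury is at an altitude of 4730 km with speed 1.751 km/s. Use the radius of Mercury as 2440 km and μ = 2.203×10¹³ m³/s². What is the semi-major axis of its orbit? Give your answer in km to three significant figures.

a ≈ 7150 km

r = 2440 + 4730 = 7170.0 km = 7.170×10⁶ m.
Specific orbital energy ε = v²/2 − μ/r = (1751)²/2 − 2.203×10¹³/7.170×10⁶ = -1.540×10⁶ J/kg.
Since ε = −μ/(2a), a = −μ/(2ε) = 7.155×10⁶ m = 7154.8 km.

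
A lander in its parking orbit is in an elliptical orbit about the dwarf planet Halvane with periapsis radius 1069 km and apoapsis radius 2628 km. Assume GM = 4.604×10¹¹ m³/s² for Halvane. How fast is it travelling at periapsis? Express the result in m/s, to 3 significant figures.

Semi-major axis a = (r_p + r_a)/2 = 1848.5 km = 1.848×10⁶ m.
Vis-viva: v² = μ(2/r − 1/a) = 4.604×10¹¹ × (1.871×10⁻⁶ − 5.410×10⁻⁷) = 6.123×10⁵ m²/s².
v = 782.5 m/s.

v ≈ 782 m/s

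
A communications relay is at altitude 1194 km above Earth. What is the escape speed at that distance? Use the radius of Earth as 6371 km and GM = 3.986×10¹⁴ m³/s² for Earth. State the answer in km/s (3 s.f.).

r = 6371 + 1194 = 7565.0 km = 7.5650×10⁶ m.
Escape speed v_esc = √(2μ/r) = √(2 × 3.986×10¹⁴ / 7.565×10⁶) = √(1.054×10⁸) = 10270 m/s.
= 10.27 km/s.

v_esc ≈ 10.3 km/s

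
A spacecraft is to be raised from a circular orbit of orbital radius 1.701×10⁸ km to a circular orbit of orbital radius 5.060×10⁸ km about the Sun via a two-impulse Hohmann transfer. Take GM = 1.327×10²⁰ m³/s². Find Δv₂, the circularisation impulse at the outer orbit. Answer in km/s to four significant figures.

Δv ≈ 4.707 km/s

r₁ = 1.701×10⁸ km = 1.701×10¹¹ m.
r₂ = 5.060×10⁸ km = 5.060×10¹¹ m.
Transfer ellipse a_t = (r₁ + r₂)/2 = 3.380×10¹¹ m.
At r₁: circular v_c1 = √(μ/r₁) = 27930 m/s; transfer-perihelion v_p = √[μ(2/r₁ − 1/a_t)] = 34170 m/s.
At r₂: circular v_c2 = √(μ/r₂) = 16190 m/s; transfer-aphelion v_a = √[μ(2/r₂ − 1/a_t)] = 11490 m/s.
Δv₂ = v_c2 − v_a = 4707 m/s.
= 4.707 km/s.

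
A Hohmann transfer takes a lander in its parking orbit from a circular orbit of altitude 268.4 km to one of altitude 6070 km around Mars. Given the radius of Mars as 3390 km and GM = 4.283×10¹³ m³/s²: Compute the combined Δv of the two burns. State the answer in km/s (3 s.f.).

r₁ = 3390 + 268.4 = 3658.4 km = 3.6584×10⁶ m.
r₂ = 3390 + 6070 = 9460.0 km = 9.4600×10⁶ m.
Transfer ellipse a_t = (r₁ + r₂)/2 = 6.559×10⁶ m.
At r₁: circular v_c1 = √(μ/r₁) = 3422 m/s; transfer-periapsis v_p = √[μ(2/r₁ − 1/a_t)] = 4109 m/s.
Δv₁ = v_p − v_c1 = 687.5 m/s.
At r₂: circular v_c2 = √(μ/r₂) = 2128 m/s; transfer-apoapsis v_a = √[μ(2/r₂ − 1/a_t)] = 1589 m/s.
Δv₂ = v_c2 − v_a = 538.7 m/s.
Total Δv = Δv₁ + Δv₂ = 1226 m/s = 1.226 km/s.

Δv_total ≈ 1.23 km/s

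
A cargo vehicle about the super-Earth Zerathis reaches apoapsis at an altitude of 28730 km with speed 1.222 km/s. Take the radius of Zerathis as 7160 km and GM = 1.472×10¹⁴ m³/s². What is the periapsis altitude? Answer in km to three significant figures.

periapsis altitude ≈ 828 km

r_a = 7160 + 28730 = 35890 km = 3.589×10⁷ m.
Specific energy ε = v²/2 − μ/r = -3.355×10⁶ J/kg, so a = −μ/(2ε) = 2.194×10⁷ m.
The apsides satisfy r_p + r_a = 2a, so the periapsis radius is 2a − r_a = 7.988×10⁶ m = 7987.7 km.
Periapsis altitude = 7987.7 − 7160 = 827.70 km.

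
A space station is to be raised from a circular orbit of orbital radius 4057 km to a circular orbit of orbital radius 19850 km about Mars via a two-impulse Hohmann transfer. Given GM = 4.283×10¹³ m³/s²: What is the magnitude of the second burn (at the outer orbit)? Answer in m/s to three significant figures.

r₁ = 4057 km = 4.057×10⁶ m.
r₂ = 19850 km = 1.985×10⁷ m.
Transfer ellipse a_t = (r₁ + r₂)/2 = 1.195×10⁷ m.
At r₁: circular v_c1 = √(μ/r₁) = 3249 m/s; transfer-periapsis v_p = √[μ(2/r₁ − 1/a_t)] = 4187 m/s.
At r₂: circular v_c2 = √(μ/r₂) = 1469 m/s; transfer-apoapsis v_a = √[μ(2/r₂ − 1/a_t)] = 855.8 m/s.
Δv₂ = v_c2 − v_a = 613.2 m/s.

Δv ≈ 613 m/s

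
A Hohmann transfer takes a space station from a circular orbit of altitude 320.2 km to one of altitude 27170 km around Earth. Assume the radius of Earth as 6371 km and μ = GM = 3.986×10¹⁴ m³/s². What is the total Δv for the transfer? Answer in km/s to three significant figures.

r₁ = 6371 + 320.2 = 6691.2 km = 6.6912×10⁶ m.
r₂ = 6371 + 27170 = 33541 km = 3.3541×10⁷ m.
Transfer ellipse a_t = (r₁ + r₂)/2 = 2.012×10⁷ m.
At r₁: circular v_c1 = √(μ/r₁) = 7718 m/s; transfer-perigee v_p = √[μ(2/r₁ − 1/a_t)] = 9966 m/s.
Δv₁ = v_p − v_c1 = 2248 m/s.
At r₂: circular v_c2 = √(μ/r₂) = 3447 m/s; transfer-apogee v_a = √[μ(2/r₂ − 1/a_t)] = 1988 m/s.
Δv₂ = v_c2 − v_a = 1459 m/s.
Total Δv = Δv₁ + Δv₂ = 3707 m/s = 3.707 km/s.

Δv_total ≈ 3.71 km/s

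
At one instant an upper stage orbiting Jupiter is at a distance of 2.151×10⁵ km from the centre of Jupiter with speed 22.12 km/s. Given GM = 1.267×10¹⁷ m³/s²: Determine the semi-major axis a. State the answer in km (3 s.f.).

r = 2.151×10⁸ m.
Vis-viva rearranged: 1/a = 2/r − v²/μ = 9.298×10⁻⁹ − 3.862×10⁻⁹ = 5.436×10⁻⁹ m⁻¹.
a = 1.840×10⁸ m = 1.8395×10⁵ km.

a ≈ 1.84×10⁵ km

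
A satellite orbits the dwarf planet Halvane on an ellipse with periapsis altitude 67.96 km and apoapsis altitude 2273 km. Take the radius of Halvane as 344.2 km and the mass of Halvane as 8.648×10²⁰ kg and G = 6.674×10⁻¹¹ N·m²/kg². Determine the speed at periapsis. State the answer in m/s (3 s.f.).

μ = GM = 6.674×10⁻¹¹ × 8.648×10²⁰ = 5.772×10¹⁰ m³/s².
r_p = 344.2 + 67.96 = 412.16 km = 4.1216×10⁵ m.
r_a = 344.2 + 2273 = 2617.2 km = 2.6172×10⁶ m.
Semi-major axis a = (r_p + r_a)/2 = 1514.7 km = 1.515×10⁶ m.
Vis-viva: v² = μ(2/r − 1/a) = 5.772×10¹⁰ × (4.852×10⁻⁶ − 6.602×10⁻⁷) = 2.420×10⁵ m²/s².
v = 491.9 m/s.

v ≈ 492 m/s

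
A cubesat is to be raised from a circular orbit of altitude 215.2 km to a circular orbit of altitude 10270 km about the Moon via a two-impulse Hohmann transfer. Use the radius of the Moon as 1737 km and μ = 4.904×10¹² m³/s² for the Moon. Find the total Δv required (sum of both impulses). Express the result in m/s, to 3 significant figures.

Δv_total ≈ 795 m/s

r₁ = 1737 + 215.2 = 1952.2 km = 1.9522×10⁶ m.
r₂ = 1737 + 10270 = 12007 km = 1.2007×10⁷ m.
Transfer ellipse a_t = (r₁ + r₂)/2 = 6.980×10⁶ m.
At r₁: circular v_c1 = √(μ/r₁) = 1585 m/s; transfer-perilune v_p = √[μ(2/r₁ − 1/a_t)] = 2079 m/s.
Δv₁ = v_p − v_c1 = 493.9 m/s.
At r₂: circular v_c2 = √(μ/r₂) = 639.1 m/s; transfer-apolune v_a = √[μ(2/r₂ − 1/a_t)] = 338.0 m/s.
Δv₂ = v_c2 − v_a = 301.1 m/s.
Total Δv = Δv₁ + Δv₂ = 795.0 m/s.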